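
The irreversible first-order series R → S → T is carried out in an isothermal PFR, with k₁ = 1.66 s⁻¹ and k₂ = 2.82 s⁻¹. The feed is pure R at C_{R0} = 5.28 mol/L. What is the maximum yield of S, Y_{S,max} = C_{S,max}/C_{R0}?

0.276

Evaluating C_S at τ_opt = ln(k₂/k₁)/(k₂−k₁) gives C_{S,max}/C_{R0} = (k₁/k₂)^[k₂/(k₂−k₁)].
= (1.66/2.82)^(2.82/(2.82−1.66)) = (0.5887)^(2.431) = 0.2758.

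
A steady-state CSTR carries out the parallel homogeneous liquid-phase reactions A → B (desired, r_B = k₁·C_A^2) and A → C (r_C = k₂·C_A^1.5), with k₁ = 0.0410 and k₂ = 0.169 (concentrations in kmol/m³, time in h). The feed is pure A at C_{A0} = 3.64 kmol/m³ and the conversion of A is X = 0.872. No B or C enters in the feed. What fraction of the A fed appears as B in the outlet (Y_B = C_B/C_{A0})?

0.124

Exit C_A = C_{A0}(1−X) = 3.64×0.128 = 0.4659 kmol/m³.
A CSTR operates uniformly at the exit composition, giving r_B = 0.008900 and r_C = 0.05375 (each k·C_A^n at C_A = 0.4659).
Fraction of consumed A going to B: r_B/(r_B+r_C) = 0.1421.
C_B = 0.1421·C_{A0}·X = 0.1421×3.64×0.872 = 0.451 kmol/m³; Y_B = C_B/C_{A0} = 0.124.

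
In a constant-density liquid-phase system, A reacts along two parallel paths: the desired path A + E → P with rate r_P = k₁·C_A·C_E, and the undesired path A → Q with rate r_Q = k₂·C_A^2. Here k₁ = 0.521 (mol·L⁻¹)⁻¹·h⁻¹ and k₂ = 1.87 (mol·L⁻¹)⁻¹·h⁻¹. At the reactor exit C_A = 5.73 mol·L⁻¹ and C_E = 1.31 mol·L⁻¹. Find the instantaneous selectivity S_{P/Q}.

0.0637

S_{P/Q} = r_P/r_Q = (k₁·C_A·C_E)/(k₂·C_A^2) = (k₁/k₂)·C_A⁻¹·C_E.
= (0.521×5.730×1.310) / (1.87×5.730^2) = 3.911/61.40 = 0.0637.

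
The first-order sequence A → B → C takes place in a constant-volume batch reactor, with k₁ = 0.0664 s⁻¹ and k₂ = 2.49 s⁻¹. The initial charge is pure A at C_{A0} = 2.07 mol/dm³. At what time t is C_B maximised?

Setting dC_B/dt = 0 gives t_opt = ln(k₂/k₁)/(k₂−k₁).
= ln(2.49/0.0664)/(2.49−0.0664) = ln(37.50)/2.424 = 3.624/2.424 = 1.50 s.

1.50 s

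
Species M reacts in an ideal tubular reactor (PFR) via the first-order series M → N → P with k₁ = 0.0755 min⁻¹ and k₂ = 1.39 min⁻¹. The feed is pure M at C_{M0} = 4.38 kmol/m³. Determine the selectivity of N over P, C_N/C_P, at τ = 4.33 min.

Solving the coupled first-order balances gives C_N(τ) = [k₁/(k₂−k₁)]·C_{M0}·(e^(−k₁τ) − e^(−k₂τ)).
e^(−k₁τ) = e^(−0.0755×4.33) = e^(−0.3269) = 0.7211; e^(−k₂τ) = e^(−6.019) = 0.002433.
C_N = 0.0755×4.38/(1.39−0.0755) × (0.7211−0.002433) = 0.2516×0.7187 = 0.1808 kmol/m³.
C_M = C_{M0}e^(−k₁τ) = 3.159 kmol/m³, so C_P = C_{M0}−C_M−C_N = 1.041 kmol/m³; C_N/C_P = 0.174.

0.174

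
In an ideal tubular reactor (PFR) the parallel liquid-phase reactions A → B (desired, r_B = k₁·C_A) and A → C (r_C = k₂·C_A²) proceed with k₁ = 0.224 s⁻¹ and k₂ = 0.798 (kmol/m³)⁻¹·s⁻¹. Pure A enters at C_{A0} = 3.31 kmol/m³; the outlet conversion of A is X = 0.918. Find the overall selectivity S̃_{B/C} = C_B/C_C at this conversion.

C_A = C_{A0}(1−X) = 0.2714 kmol/m³.
Along a PFR/batch, dC_B/dC_A = −r_B/(r_B+r_C) = −k₁/(k₁+k₂·C_A).
Integrating from C_{A0} to C_A: C_B = (0.224/0.798)·ln[(0.224+0.798·3.31)/(0.224+0.798·0.271)] = 0.2807·ln(2.865/0.4406) = 0.5256 kmol/m³.
C_C = (C_{A0}−C_A)−C_B = 2.513 kmol/m³; S̃_{B/C} = 0.5256/2.513 = 0.209.

0.209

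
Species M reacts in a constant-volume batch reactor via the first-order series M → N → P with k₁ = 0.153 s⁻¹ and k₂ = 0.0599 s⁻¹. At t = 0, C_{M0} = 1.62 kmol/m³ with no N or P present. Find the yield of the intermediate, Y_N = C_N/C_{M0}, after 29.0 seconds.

The intermediate concentration in a first-order A→B→C sequence is C_N = k₁C_{M0}(e^(−k₁t) − e^(−k₂t))/(k₂−k₁).
e^(−k₁t) = e^(−0.153×29.0) = e^(−4.437) = 0.01183; e^(−k₂t) = e^(−1.737) = 0.1760.
C_N = 0.153×1.62/(0.0599−0.153) × (0.01183−0.1760) = (-2.662)×(-0.1642) = 0.4371 kmol/m³.
Y_N = C_N/C_{M0} = 0.4371/1.62 = 0.270.

0.270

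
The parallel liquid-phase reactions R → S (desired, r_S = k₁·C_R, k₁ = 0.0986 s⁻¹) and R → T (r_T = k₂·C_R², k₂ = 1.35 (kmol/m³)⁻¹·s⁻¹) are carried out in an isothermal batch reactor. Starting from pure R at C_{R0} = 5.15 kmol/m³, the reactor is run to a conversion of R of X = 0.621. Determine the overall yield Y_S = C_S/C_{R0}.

C_R = C_{R0}(1−X) = 1.952 kmol/m³.
Along a PFR/batch, dC_S/dC_R = −r_S/(r_S+r_T) = −k₁/(k₁+k₂·C_R).
Integrating from C_{R0} to C_R: C_S = (0.0986/1.35)·ln[(0.0986+1.35·5.15)/(0.0986+1.35·1.95)] = 0.07304·ln(7.051/2.734) = 0.06921 kmol/m³.
Y_S = C_S/C_{R0} = 0.06921/5.15 = 0.0134.

0.0134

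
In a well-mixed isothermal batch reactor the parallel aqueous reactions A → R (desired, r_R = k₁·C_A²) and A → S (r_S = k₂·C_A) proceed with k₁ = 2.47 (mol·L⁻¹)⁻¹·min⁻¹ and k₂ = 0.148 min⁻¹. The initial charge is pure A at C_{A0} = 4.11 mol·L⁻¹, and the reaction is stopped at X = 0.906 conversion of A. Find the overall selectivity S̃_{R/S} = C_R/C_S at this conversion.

26.8

C_A = C_{A0}(1−X) = 0.3863 mol·L⁻¹.
Along a PFR/batch, dC_S/dC_A = −r_S/(r_R+r_S) = −k₂/(k₂+k₁·C_A).
Integrating from C_{A0} to C_A: C_S = (0.148/2.47)·ln[(0.148+2.47·4.11)/(0.148+2.47·0.386)] = 0.05992·ln(10.30/1.102) = 0.1339 mol·L⁻¹.
Then C_R = (C_{A0}−C_A) − C_S = 3.724 − 0.1339 = 3.590 mol·L⁻¹.
S̃_{R/S} = C_R/C_S = 3.590/0.1339 = 26.8.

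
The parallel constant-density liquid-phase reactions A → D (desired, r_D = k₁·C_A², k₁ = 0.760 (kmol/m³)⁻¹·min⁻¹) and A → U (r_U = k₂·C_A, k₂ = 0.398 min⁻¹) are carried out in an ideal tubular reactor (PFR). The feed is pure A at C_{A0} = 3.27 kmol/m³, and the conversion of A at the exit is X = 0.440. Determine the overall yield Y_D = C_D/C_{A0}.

0.364

C_A = C_{A0}(1−X) = 1.831 kmol/m³.
Along a PFR/batch, dC_U/dC_A = −r_U/(r_D+r_U) = −k₂/(k₂+k₁·C_A).
Integrating from C_{A0} to C_A: C_U = (0.398/0.760)·ln[(0.398+0.760·3.27)/(0.398+0.760·1.83)] = 0.5237·ln(2.883/1.790) = 0.2497 kmol/m³.
Then C_D = (C_{A0}−C_A) − C_U = 1.439 − 0.2497 = 1.189 kmol/m³.
Y_D = C_D/C_{A0} = 1.189/3.27 = 0.364.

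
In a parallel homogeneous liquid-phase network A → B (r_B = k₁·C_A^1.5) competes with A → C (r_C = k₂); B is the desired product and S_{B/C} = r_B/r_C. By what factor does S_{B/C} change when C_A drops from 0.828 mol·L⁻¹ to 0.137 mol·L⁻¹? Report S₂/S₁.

0.0673

S_{B/C} = (k₁/k₂)·C_A^1.5, so S₂/S₁ = (C_{A,2}/C_{A,1})^1.5.
= (0.137/0.828)^1.5 = (0.1655)^1.5 = 0.0673.
Selectivity toward B falls as C_A falls — high-concentration operation is favoured.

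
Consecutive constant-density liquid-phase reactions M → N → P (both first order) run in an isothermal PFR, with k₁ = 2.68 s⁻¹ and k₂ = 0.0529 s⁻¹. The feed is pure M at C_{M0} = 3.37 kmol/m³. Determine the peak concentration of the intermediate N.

3.11 kmol/m³

Evaluating C_N at τ_opt = ln(k₂/k₁)/(k₂−k₁) gives C_{N,max}/C_{M0} = (k₁/k₂)^[k₂/(k₂−k₁)].
= (2.68/0.0529)^(0.0529/(0.0529−2.68)) = (50.66)^(-0.02014) = 0.9240.
C_{N,max} = 0.9240×3.37 = 3.11 kmol/m³.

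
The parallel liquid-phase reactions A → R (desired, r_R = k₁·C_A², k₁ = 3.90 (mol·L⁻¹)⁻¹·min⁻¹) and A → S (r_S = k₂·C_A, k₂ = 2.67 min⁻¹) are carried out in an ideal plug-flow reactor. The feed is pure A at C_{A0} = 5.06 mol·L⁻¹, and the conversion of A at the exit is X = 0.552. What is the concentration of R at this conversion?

C_A = C_{A0}(1−X) = 2.267 mol·L⁻¹.
Along a PFR/batch, dC_S/dC_A = −r_S/(r_R+r_S) = −k₂/(k₂+k₁·C_A).
Integrating from C_{A0} to C_A: C_S = (2.67/3.90)·ln[(2.67+3.90·5.06)/(2.67+3.90·2.27)] = 0.6846·ln(22.40/11.51) = 0.4559 mol·L⁻¹.
Then C_R = (C_{A0}−C_A) − C_S = 2.793 − 0.4559 = 2.337 mol·L⁻¹.

2.34 mol·L⁻¹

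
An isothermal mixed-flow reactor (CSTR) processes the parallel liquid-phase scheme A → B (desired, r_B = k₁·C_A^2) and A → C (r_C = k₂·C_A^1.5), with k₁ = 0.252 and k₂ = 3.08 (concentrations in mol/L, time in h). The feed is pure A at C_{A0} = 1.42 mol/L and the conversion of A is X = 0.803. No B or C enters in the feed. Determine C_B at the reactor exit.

0.0473 mol/L

Exit C_A = C_{A0}(1−X) = 1.42×0.197 = 0.2797 mol/L.
A CSTR operates uniformly at the exit composition, giving r_B = 0.01972 and r_C = 0.4557 (each k·C_A^n at C_A = 0.2797).
Fraction of consumed A going to B: r_B/(r_B+r_C) = 0.04148.
C_B = 0.04148·C_{A0}·X = 0.04148×1.42×0.803 = 0.0473 mol/L.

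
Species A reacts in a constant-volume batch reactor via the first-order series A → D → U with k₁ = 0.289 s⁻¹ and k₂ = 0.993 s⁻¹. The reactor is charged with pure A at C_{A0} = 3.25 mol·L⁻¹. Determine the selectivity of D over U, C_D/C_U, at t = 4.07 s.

Solving the coupled first-order balances gives C_D(t) = [k₁/(k₂−k₁)]·C_{A0}·(e^(−k₁t) − e^(−k₂t)).
e^(−k₁t) = e^(−0.289×4.07) = e^(−1.176) = 0.3084; e^(−k₂t) = e^(−4.042) = 0.01757.
C_D = 0.289×3.25/(0.993−0.289) × (0.3084−0.01757) = 1.334×0.2909 = 0.3881 mol·L⁻¹.
C_A = C_{A0}e^(−k₁t) = 1.002 mol·L⁻¹, so C_U = C_{A0}−C_A−C_D = 1.860 mol·L⁻¹; C_D/C_U = 0.209.

0.209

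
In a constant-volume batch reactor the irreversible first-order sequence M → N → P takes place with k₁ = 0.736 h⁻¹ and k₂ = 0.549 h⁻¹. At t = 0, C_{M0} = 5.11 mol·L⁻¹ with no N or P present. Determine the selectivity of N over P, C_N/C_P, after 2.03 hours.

1.11

The intermediate concentration in a first-order A→B→C sequence is C_N = k₁C_{M0}(e^(−k₁t) − e^(−k₂t))/(k₂−k₁).
e^(−k₁t) = e^(−0.736×2.03) = e^(−1.494) = 0.2245; e^(−k₂t) = e^(−1.114) = 0.3281.
C_N = 0.736×5.11/(0.549−0.736) × (0.2245−0.3281) = (-20.11)×(-0.1036) = 2.084 mol·L⁻¹.
C_M = C_{M0}e^(−k₁t) = 1.147 mol·L⁻¹, so C_P = C_{M0}−C_M−C_N = 1.879 mol·L⁻¹; C_N/C_P = 1.11.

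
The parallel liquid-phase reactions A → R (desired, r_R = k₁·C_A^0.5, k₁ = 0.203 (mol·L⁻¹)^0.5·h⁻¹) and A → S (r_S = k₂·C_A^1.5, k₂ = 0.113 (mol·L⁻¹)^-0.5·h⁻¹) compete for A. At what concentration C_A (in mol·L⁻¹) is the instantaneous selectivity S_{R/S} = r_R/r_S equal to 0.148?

S_{R/S} = (k₁/k₂)·C_A⁻¹ ⇒ C_A = (S·k₂/k₁)^(-1).
= (0.148×0.113/0.203)^(-1) = (0.08238)^(-1) = 12.1 mol·L⁻¹.

12.1 mol·L⁻¹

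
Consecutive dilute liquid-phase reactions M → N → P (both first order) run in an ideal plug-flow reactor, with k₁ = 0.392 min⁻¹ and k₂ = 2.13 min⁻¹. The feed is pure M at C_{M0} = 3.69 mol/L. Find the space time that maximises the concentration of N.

Setting dC_N/dτ = 0 gives τ_opt = ln(k₂/k₁)/(k₂−k₁).
= ln(2.13/0.392)/(2.13−0.392) = ln(5.434)/1.738 = 1.693/1.738 = 0.974 min.

0.974 min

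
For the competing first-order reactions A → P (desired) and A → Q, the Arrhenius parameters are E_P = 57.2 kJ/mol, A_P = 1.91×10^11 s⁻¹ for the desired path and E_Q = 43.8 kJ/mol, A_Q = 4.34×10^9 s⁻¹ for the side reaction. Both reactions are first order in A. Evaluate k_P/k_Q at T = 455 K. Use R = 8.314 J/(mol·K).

1.27

With equal orders, S_{P/Q} = k_P/k_Q = (A_P/A_Q)·exp[(E_Q−E_P)/(RT)].
(E_Q−E_P)/(RT) = (43.8−57.2)×10³/(8.314×455) = -13400/3783 = -3.542.
k_P/k_Q = (1.91×10^11/4.34×10^9)·exp(-3.542) = 44.01 × 0.02895 = 1.27.
Since E_P > E_Q, raising the temperature improves selectivity toward P.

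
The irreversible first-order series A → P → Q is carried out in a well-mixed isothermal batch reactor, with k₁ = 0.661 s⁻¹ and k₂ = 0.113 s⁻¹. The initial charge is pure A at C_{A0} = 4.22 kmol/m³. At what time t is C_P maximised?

3.22 s

The intermediate peaks when r₁ = r₂, i.e. k₁e^(−k₁t) = k₂e^(−k₂t), giving t_opt = ln(k₂/k₁)/(k₂−k₁).
= ln(0.113/0.661)/(0.113−0.661) = ln(0.1710)/-0.5480 = -1.766/-0.5480 = 3.22 s.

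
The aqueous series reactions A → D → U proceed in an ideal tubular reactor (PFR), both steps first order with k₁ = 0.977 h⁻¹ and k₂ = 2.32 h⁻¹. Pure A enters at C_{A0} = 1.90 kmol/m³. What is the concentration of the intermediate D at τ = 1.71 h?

0.234 kmol/m³

The intermediate concentration in a first-order A→B→C sequence is C_D = k₁C_{A0}(e^(−k₁τ) − e^(−k₂τ))/(k₂−k₁).
e^(−k₁τ) = e^(−0.977×1.71) = e^(−1.671) = 0.1881; e^(−k₂τ) = e^(−3.967) = 0.01893.
C_D = 0.977×1.90/(2.32−0.977) × (0.1881−0.01893) = 1.382×0.1692 = 0.2339 kmol/m³.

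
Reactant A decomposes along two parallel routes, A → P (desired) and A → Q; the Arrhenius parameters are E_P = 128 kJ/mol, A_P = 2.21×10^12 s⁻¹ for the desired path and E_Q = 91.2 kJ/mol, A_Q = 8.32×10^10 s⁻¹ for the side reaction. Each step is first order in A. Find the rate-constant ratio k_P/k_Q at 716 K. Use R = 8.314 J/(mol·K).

0.0549

k_P/k_Q = (A_P/A_Q)·exp[−(E_P−E_Q)/(RT)] = (A_P/A_Q)·exp[(E_Q−E_P)/(RT)].
(E_Q−E_P)/(RT) = (91.2−128)×10³/(8.314×716) = -36800/5953 = -6.182.
k_P/k_Q = (2.21×10^12/8.32×10^10)·exp(-6.182) = 26.56 × 0.002066 = 0.0549.
Since E_P > E_Q, raising the temperature improves selectivity toward P.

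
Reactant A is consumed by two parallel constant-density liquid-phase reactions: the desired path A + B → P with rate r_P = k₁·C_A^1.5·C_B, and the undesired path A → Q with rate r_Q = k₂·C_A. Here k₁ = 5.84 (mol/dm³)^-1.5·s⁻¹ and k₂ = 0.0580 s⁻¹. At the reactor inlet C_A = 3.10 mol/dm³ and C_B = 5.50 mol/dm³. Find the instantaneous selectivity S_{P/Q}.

S_{P/Q} = r_P/r_Q = (k₁·C_A^1.5·C_B)/(k₂·C_A) = (k₁/k₂)·C_A^0.5·C_B.
= (5.84×3.100^1.5×5.500) / (0.0580×3.100) = 175.3/0.1798 = 975.
Since the desired path is higher order in A, keeping C_A high (PFR or concentrated feed) favours P.

975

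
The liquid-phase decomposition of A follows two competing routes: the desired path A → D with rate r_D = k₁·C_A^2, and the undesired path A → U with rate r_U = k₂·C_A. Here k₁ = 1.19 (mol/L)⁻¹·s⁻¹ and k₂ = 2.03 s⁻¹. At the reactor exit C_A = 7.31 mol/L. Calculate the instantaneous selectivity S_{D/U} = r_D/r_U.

4.29

S_{D/U} = r_D/r_U = (k₁·C_A^2)/(k₂·C_A) = (k₁/k₂)·C_A.
= (1.19×7.310^2) / (2.03×7.310) = 63.59/14.84 = 4.29.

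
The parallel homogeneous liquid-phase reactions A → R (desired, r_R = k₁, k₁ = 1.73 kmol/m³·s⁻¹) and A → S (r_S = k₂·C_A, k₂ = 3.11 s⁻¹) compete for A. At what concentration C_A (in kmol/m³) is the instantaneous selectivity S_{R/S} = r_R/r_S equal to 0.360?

1.55 kmol/m³

S_{R/S} = (k₁/k₂)·C_A⁻¹ ⇒ C_A = (S·k₂/k₁)^(-1).
= (0.360×3.11/1.73)^(-1) = (0.6472)^(-1) = 1.55 kmol/m³.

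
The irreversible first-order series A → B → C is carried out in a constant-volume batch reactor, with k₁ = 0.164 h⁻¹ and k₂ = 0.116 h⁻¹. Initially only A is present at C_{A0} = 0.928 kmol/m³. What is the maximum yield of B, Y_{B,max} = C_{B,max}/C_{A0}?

At the optimum, C_{B,max}/C_{A0} = (k₁/k₂)^[k₂/(k₂−k₁)].
= (0.164/0.116)^(0.116/(0.116−0.164)) = (1.414)^(-2.417) = 0.4331.

0.433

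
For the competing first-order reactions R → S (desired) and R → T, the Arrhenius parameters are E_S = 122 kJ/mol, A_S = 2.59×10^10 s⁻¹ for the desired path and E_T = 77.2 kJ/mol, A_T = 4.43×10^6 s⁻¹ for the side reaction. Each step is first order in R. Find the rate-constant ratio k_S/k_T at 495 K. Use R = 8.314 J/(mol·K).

k_S/k_T = (A_S/A_T)·exp[−(E_S−E_T)/(RT)] = (A_S/A_T)·exp[(E_T−E_S)/(RT)].
(E_T−E_S)/(RT) = (77.2−122)×10³/(8.314×495) = -44800/4115 = -10.89.
k_S/k_T = (2.59×10^10/4.43×10^6)·exp(-10.89) = 5847 × 1.872×10^-5 = 0.109.

0.109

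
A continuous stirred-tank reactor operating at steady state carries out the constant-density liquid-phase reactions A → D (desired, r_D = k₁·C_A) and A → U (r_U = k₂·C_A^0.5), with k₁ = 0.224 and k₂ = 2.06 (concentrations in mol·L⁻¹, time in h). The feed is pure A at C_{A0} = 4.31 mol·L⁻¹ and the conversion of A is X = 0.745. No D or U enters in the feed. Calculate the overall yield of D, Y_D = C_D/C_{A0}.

Exit C_A = C_{A0}(1−X) = 4.31×0.255 = 1.099 mol·L⁻¹.
A CSTR operates uniformly at the exit composition, giving r_D = 0.2462 and r_U = 2.160 (each k·C_A^n at C_A = 1.099).
Fraction of consumed A going to D: r_D/(r_D+r_U) = 0.1023.
C_D = 0.1023·C_{A0}·X = 0.1023×4.31×0.745 = 0.329 mol·L⁻¹; Y_D = C_D/C_{A0} = 0.0762.

0.0762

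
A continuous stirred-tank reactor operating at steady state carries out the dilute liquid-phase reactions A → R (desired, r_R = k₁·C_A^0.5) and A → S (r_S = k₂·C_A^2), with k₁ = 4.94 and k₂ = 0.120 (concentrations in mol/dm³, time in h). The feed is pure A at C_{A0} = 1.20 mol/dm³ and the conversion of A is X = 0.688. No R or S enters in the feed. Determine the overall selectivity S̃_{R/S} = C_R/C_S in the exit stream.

Exit C_A = C_{A0}(1−X) = 1.20×0.312 = 0.3744 mol/dm³.
In a CSTR the entire volume is at exit conditions, so r_R = 4.94×0.3744^0.5 = 3.023 and r_S = 0.120×0.3744^2 = 0.01682.
Overall selectivity = C_R/C_S = r_Rτ/(r_Sτ) = r_R/r_S = 180.

180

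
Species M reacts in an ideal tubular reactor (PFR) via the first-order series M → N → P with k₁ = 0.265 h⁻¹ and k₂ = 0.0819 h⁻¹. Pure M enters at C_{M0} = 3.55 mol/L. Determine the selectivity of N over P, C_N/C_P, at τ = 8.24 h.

Solving the coupled first-order balances gives C_N(τ) = [k₁/(k₂−k₁)]·C_{M0}·(e^(−k₁τ) − e^(−k₂τ)).
e^(−k₁τ) = e^(−0.265×8.24) = e^(−2.184) = 0.1126; e^(−k₂τ) = e^(−0.6749) = 0.5092.
C_N = 0.265×3.55/(0.0819−0.265) × (0.1126−0.5092) = (-5.138)×(-0.3966) = 2.038 mol/L.
C_M = C_{M0}e^(−k₁τ) = 0.3999 mol/L, so C_P = C_{M0}−C_M−C_N = 1.112 mol/L; C_N/C_P = 1.83.

1.83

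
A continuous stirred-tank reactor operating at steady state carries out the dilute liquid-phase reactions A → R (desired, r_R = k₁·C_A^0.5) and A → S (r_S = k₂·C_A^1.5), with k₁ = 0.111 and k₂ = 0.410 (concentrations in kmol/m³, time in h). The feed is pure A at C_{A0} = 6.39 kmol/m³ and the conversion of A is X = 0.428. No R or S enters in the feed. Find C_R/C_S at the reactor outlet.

0.0741

Exit C_A = C_{A0}(1−X) = 6.39×0.572 = 3.655 kmol/m³.
A CSTR operates uniformly at the exit composition, giving r_R = 0.2122 and r_S = 2.865 (each k·C_A^n at C_A = 3.655).
Overall selectivity = C_R/C_S = r_Rτ/(r_Sτ) = r_R/r_S = 0.0741.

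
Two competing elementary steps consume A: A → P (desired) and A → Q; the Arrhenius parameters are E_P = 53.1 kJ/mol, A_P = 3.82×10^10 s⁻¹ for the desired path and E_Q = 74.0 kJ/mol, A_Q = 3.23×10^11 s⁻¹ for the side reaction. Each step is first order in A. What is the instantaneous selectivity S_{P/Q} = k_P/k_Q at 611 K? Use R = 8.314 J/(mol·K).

7.24

Since both paths have the same order in A, the concentration cancels and S_{P/Q} = k_P/k_Q = (A_P/A_Q)·exp[(E_Q−E_P)/(RT)].
(E_Q−E_P)/(RT) = (74.0−53.1)×10³/(8.314×611) = 20900/5080 = 4.114.
k_P/k_Q = (3.82×10^10/3.23×10^11)·exp(4.114) = 0.1183 × 61.21 = 7.24.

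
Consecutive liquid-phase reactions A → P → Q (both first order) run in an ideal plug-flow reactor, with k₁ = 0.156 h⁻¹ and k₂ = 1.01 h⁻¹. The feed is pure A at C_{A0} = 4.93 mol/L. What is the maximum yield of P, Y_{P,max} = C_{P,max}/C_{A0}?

0.110

Evaluating C_P at τ_opt = ln(k₂/k₁)/(k₂−k₁) gives C_{P,max}/C_{A0} = (k₁/k₂)^[k₂/(k₂−k₁)].
= (0.156/1.01)^(1.01/(1.01−0.156)) = (0.1545)^(1.183) = 0.1098.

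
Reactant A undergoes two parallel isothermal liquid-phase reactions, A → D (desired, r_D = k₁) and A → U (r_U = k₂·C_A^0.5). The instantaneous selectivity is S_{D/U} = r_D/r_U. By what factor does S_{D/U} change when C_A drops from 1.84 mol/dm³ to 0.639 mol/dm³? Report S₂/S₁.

S_{D/U} = (k₁/k₂)·C_A^-0.5, so S₂/S₁ = (C_{A,2}/C_{A,1})^-0.5.
= (0.639/1.84)^(-0.5) = (0.3473)^(-0.5) = 1.70.

1.70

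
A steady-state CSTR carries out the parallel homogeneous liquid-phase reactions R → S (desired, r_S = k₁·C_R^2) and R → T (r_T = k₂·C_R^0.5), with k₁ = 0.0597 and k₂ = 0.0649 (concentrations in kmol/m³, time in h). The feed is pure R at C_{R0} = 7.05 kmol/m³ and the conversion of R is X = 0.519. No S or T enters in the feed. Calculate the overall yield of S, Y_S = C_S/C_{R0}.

Exit C_R = C_{R0}(1−X) = 7.05×0.481 = 3.391 kmol/m³.
In a CSTR the entire volume is at exit conditions, so r_S = 0.0597×3.391^2 = 0.6865 and r_T = 0.0649×3.391^0.5 = 0.1195.
Fraction of consumed R going to S: r_S/(r_S+r_T) = 0.8517.
C_S = 0.8517·C_{R0}·X = 0.8517×7.05×0.519 = 3.12 kmol/m³; Y_S = C_S/C_{R0} = 0.442.

0.442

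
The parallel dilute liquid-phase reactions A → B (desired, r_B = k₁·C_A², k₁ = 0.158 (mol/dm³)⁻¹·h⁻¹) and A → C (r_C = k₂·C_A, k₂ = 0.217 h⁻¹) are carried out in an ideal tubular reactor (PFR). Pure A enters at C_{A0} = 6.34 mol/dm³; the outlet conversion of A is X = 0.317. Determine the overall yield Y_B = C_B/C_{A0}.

C_A = C_{A0}(1−X) = 4.330 mol/dm³.
Along a PFR/batch, dC_C/dC_A = −r_C/(r_B+r_C) = −k₂/(k₂+k₁·C_A).
Integrating from C_{A0} to C_A: C_C = (0.217/0.158)·ln[(0.217+0.158·6.34)/(0.217+0.158·4.33)] = 1.373·ln(1.219/0.9012) = 0.4146 mol/dm³.
Then C_B = (C_{A0}−C_A) − C_C = 2.010 − 0.4146 = 1.595 mol/dm³.
Y_B = C_B/C_{A0} = 1.595/6.34 = 0.252.

0.252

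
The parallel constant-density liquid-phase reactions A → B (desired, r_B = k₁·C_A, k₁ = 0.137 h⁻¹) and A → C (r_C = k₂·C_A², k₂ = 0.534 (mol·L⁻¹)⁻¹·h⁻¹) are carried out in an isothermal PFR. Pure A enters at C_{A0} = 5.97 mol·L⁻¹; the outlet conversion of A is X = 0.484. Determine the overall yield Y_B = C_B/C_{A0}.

0.0268

C_A = C_{A0}(1−X) = 3.081 mol·L⁻¹.
Along a PFR/batch, dC_B/dC_A = −r_B/(r_B+r_C) = −k₁/(k₁+k₂·C_A).
Integrating from C_{A0} to C_A: C_B = (0.137/0.534)·ln[(0.137+0.534·5.97)/(0.137+0.534·3.08)] = 0.2566·ln(3.325/1.782) = 0.1600 mol·L⁻¹.
Y_B = C_B/C_{A0} = 0.1600/5.97 = 0.0268.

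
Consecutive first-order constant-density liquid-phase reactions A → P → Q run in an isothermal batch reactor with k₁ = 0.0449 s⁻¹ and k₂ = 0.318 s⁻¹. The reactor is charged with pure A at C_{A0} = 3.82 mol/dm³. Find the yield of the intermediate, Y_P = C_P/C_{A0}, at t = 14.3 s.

0.0848

For first-order series with pure A initially, C_P(t) = k₁C_{A0}/(k₂−k₁)·(e^(−k₁t) − e^(−k₂t)).
e^(−k₁t) = e^(−0.0449×14.3) = e^(−0.6421) = 0.5262; e^(−k₂t) = e^(−4.547) = 0.01059.
C_P = 0.0449×3.82/(0.318−0.0449) × (0.5262−0.01059) = 0.6280×0.5156 = 0.3238 mol/dm³.
Y_P = C_P/C_{A0} = 0.3238/3.82 = 0.0848.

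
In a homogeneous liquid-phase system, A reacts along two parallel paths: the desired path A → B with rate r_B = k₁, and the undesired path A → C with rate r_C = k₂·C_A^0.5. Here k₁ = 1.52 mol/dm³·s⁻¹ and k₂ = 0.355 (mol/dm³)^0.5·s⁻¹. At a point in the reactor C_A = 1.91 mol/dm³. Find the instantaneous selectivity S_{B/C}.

S_{B/C} = r_B/r_C = (k₁)/(k₂·C_A^0.5) = (k₁/k₂)·C_A^-0.5.
= (1.52) / (0.355×1.910^0.5) = 1.520/0.4906 = 3.10.
The undesired path is higher order in A, so low C_A (CSTR or dilute feed) favours B.

3.10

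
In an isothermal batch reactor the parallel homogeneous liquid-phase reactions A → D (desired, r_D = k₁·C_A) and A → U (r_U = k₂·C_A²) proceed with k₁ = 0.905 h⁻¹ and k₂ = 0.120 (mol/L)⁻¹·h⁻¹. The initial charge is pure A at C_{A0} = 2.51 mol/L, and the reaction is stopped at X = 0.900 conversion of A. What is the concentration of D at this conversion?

1.92 mol/L

C_A = C_{A0}(1−X) = 0.2510 mol/L.
Along a PFR/batch, dC_D/dC_A = −r_D/(r_D+r_U) = −k₁/(k₁+k₂·C_A).
Integrating from C_{A0} to C_A: C_D = (0.905/0.120)·ln[(0.905+0.120·2.51)/(0.905+0.120·0.251)] = 7.542·ln(1.206/0.9351) = 1.920 mol/L.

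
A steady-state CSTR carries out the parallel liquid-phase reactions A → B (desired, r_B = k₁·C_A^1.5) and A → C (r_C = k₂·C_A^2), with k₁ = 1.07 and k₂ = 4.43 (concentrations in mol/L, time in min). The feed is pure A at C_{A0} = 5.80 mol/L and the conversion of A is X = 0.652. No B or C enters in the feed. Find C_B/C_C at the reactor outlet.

0.170

Exit C_A = C_{A0}(1−X) = 5.80×0.348 = 2.018 mol/L.
Rates in a CSTR are evaluated at the outlet concentration: r_B = 1.07×2.018^1.5 = 3.068, r_C = 4.43×2.018^2 = 18.05.
Overall selectivity = C_B/C_C = r_Bτ/(r_Cτ) = r_B/r_C = 0.170.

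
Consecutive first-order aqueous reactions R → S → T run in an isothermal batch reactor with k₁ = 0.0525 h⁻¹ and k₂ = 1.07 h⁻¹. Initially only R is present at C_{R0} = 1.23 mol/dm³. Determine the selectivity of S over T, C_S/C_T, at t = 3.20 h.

For first-order series with pure R initially, C_S(t) = k₁C_{R0}/(k₂−k₁)·(e^(−k₁t) − e^(−k₂t)).
e^(−k₁t) = e^(−0.0525×3.20) = e^(−0.1680) = 0.8454; e^(−k₂t) = e^(−3.424) = 0.03258.
C_S = 0.0525×1.23/(1.07−0.0525) × (0.8454−0.03258) = 0.06346×0.8128 = 0.05158 mol/dm³.
C_R = C_{R0}e^(−k₁t) = 1.040 mol/dm³, so C_T = C_{R0}−C_R−C_S = 0.1386 mol/dm³; C_S/C_T = 0.372.

0.372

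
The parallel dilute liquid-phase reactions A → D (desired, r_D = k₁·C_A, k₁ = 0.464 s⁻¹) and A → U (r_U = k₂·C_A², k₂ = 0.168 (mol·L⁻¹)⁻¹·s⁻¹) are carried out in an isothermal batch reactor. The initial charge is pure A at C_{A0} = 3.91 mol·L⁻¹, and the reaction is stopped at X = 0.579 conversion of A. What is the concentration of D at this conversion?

C_A = C_{A0}(1−X) = 1.646 mol·L⁻¹.
Along a PFR/batch, dC_D/dC_A = −r_D/(r_D+r_U) = −k₁/(k₁+k₂·C_A).
Integrating from C_{A0} to C_A: C_D = (0.464/0.168)·ln[(0.464+0.168·3.91)/(0.464+0.168·1.65)] = 2.762·ln(1.121/0.7405) = 1.145 mol·L⁻¹.

1.14 mol·L⁻¹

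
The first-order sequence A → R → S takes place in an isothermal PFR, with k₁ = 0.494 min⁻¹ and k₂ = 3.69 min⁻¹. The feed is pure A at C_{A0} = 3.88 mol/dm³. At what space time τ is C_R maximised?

0.629 min

Setting dC_R/dτ = 0 gives τ_opt = ln(k₂/k₁)/(k₂−k₁).
= ln(3.69/0.494)/(3.69−0.494) = ln(7.470)/3.196 = 2.011/3.196 = 0.629 min.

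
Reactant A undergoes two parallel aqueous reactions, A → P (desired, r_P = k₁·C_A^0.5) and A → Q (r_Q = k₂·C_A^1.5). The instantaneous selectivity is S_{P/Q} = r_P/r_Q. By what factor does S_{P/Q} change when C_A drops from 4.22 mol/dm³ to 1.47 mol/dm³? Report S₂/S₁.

S_{P/Q} = (k₁/k₂)·C_A⁻¹, so S₂/S₁ = (C_{A,2}/C_{A,1})⁻¹.
= 4.22/1.47 = 2.87.
Selectivity toward P rises as C_A falls — low-concentration operation is favoured.

2.87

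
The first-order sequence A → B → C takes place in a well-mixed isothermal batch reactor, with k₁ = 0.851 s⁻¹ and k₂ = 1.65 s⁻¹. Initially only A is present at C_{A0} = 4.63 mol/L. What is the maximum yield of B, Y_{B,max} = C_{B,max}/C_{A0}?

For a first-order series the maximum intermediate yield is C_{B,max}/C_{A0} = (k₁/k₂)^[k₂/(k₂−k₁)].
= (0.851/1.65)^(1.65/(1.65−0.851)) = (0.5158)^(2.065) = 0.2548.

0.255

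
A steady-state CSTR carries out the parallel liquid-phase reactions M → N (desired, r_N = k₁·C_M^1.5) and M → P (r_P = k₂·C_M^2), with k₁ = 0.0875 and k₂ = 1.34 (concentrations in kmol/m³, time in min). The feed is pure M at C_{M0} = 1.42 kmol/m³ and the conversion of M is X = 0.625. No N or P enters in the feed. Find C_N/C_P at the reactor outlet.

Exit C_M = C_{M0}(1−X) = 1.42×0.375 = 0.5325 kmol/m³.
A CSTR operates uniformly at the exit composition, giving r_N = 0.03400 and r_P = 0.3800 (each k·C_M^n at C_M = 0.5325).
Overall selectivity = C_N/C_P = r_Nτ/(r_Pτ) = r_N/r_P = 0.0895.

0.0895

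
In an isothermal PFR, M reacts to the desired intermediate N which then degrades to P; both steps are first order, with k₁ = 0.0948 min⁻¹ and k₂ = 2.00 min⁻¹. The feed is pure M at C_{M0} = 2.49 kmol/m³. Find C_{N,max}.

0.101 kmol/m³

At the optimum, C_{N,max}/C_{M0} = (k₁/k₂)^[k₂/(k₂−k₁)].
= (0.0948/2.00)^(2.00/(2.00−0.0948)) = (0.04740)^(1.050) = 0.04073.
C_{N,max} = 0.04073×2.49 = 0.101 kmol/m³.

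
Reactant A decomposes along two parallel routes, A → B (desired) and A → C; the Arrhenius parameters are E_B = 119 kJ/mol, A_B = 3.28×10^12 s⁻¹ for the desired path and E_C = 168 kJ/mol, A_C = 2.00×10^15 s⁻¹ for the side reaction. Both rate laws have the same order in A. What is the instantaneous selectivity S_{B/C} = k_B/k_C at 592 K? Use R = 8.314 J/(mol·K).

k_B/k_C = (A_B/A_C)·exp[−(E_B−E_C)/(RT)] = (A_B/A_C)·exp[(E_C−E_B)/(RT)].
(E_C−E_B)/(RT) = (168−119)×10³/(8.314×592) = 49000/4922 = 9.956.
k_B/k_C = (3.28×10^12/2.00×10^15)·exp(9.956) = 0.001640 × 21068 = 34.6.
Since E_B < E_C, lowering the temperature improves selectivity toward B.

34.6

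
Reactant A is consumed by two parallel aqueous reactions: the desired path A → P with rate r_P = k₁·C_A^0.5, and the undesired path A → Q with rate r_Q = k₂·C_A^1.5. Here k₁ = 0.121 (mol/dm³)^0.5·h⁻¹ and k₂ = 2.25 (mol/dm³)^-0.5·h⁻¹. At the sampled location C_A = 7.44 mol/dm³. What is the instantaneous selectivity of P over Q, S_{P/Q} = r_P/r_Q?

S_{P/Q} = r_P/r_Q = (k₁·C_A^0.5)/(k₂·C_A^1.5) = (k₁/k₂)·C_A⁻¹.
= (0.121×7.440^0.5) / (2.25×7.440^1.5) = 0.3300/45.66 = 0.00723.

0.00723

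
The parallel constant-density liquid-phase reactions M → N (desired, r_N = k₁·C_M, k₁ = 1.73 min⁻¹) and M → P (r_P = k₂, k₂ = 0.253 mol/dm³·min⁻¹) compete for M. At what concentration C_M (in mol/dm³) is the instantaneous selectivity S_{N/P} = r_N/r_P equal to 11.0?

1.61 mol/dm³

S_{N/P} = (k₁/k₂)·C_M ⇒ C_M = S·k₂/k₁.
= 11.0×0.253/1.73 = 1.61 mol/dm³.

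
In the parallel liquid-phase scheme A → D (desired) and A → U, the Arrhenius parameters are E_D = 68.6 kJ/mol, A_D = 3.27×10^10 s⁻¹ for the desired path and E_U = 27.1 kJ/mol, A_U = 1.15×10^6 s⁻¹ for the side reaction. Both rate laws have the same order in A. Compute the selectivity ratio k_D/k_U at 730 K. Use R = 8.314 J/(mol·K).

30.5

With equal orders, S_{D/U} = k_D/k_U = (A_D/A_U)·exp[(E_U−E_D)/(RT)].
(E_U−E_D)/(RT) = (27.1−68.6)×10³/(8.314×730) = -41500/6069 = -6.838.
k_D/k_U = (3.27×10^10/1.15×10^6)·exp(-6.838) = 28435 × 0.001072 = 30.5.
Since E_D > E_U, raising the temperature improves selectivity toward D.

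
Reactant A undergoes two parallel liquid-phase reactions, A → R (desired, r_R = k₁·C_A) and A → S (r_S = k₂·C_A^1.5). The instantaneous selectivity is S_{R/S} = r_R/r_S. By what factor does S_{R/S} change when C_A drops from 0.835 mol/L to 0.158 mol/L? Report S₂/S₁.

2.30

S_{R/S} = (k₁/k₂)·C_A^-0.5, so S₂/S₁ = (C_{A,2}/C_{A,1})^-0.5.
= (0.158/0.835)^(-0.5) = (0.1892)^(-0.5) = 2.30.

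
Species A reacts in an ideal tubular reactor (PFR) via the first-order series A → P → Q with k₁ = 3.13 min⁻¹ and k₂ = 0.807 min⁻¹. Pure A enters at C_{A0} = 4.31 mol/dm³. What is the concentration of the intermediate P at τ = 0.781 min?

The intermediate concentration in a first-order A→B→C sequence is C_P = k₁C_{A0}(e^(−k₁τ) − e^(−k₂τ))/(k₂−k₁).
e^(−k₁τ) = e^(−3.13×0.781) = e^(−2.445) = 0.08677; e^(−k₂τ) = e^(−0.6303) = 0.5324.
C_P = 3.13×4.31/(0.807−3.13) × (0.08677−0.5324) = (-5.807)×(-0.4457) = 2.588 mol/dm³.

2.59 mol/dm³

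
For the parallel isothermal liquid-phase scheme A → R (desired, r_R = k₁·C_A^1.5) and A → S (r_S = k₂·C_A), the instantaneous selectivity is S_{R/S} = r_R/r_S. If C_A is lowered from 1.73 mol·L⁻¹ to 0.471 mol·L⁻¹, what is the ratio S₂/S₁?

0.522

S_{R/S} = (k₁/k₂)·C_A^0.5, so S₂/S₁ = (C_{A,2}/C_{A,1})^0.5.
= (0.471/1.73)^0.5 = (0.2723)^0.5 = 0.522.
Selectivity toward R falls as C_A falls — high-concentration operation is favoured.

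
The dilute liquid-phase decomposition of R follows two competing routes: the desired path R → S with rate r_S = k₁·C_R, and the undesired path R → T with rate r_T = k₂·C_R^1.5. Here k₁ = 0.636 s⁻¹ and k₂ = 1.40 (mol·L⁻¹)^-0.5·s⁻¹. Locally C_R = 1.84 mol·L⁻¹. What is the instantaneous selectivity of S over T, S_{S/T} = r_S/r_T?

0.335

S_{S/T} = r_S/r_T = (k₁·C_R)/(k₂·C_R^1.5) = (k₁/k₂)·C_R^-0.5.
= (0.636×1.840) / (1.40×1.840^1.5) = 1.170/3.494 = 0.335.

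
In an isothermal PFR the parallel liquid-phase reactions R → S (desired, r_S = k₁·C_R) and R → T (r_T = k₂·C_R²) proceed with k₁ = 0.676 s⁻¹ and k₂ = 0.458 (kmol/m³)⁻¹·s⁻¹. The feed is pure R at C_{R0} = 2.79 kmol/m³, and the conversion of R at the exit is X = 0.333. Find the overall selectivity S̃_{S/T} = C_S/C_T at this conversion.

0.640

C_R = C_{R0}(1−X) = 1.861 kmol/m³.
Along a PFR/batch, dC_S/dC_R = −r_S/(r_S+r_T) = −k₁/(k₁+k₂·C_R).
Integrating from C_{R0} to C_R: C_S = (0.676/0.458)·ln[(0.676+0.458·2.79)/(0.676+0.458·1.86)] = 1.476·ln(1.954/1.528) = 0.3625 kmol/m³.
C_T = (C_{R0}−C_R)−C_S = 0.5665 kmol/m³; S̃_{S/T} = 0.3625/0.5665 = 0.640.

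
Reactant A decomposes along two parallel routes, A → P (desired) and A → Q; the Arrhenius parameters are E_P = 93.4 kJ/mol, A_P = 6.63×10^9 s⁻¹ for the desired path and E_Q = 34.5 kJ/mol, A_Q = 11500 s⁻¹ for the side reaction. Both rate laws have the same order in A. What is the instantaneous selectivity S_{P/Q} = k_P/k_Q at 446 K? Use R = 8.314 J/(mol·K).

k_P/k_Q = (A_P/A_Q)·exp[−(E_P−E_Q)/(RT)] = (A_P/A_Q)·exp[(E_Q−E_P)/(RT)].
(E_Q−E_P)/(RT) = (34.5−93.4)×10³/(8.314×446) = -58900/3708 = -15.88.
k_P/k_Q = (6.63×10^9/11500)·exp(-15.88) = 5.765×10^5 × 1.263×10^-7 = 0.0728.

0.0728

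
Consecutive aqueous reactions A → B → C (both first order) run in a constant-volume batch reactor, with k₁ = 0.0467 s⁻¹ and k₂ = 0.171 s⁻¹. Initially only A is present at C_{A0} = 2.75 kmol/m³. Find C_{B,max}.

Evaluating C_B at t_opt = ln(k₂/k₁)/(k₂−k₁) gives C_{B,max}/C_{A0} = (k₁/k₂)^[k₂/(k₂−k₁)].
= (0.0467/0.171)^(0.171/(0.171−0.0467)) = (0.2731)^(1.376) = 0.1677.
C_{B,max} = 0.1677×2.75 = 0.461 kmol/m³.

0.461 kmol/m³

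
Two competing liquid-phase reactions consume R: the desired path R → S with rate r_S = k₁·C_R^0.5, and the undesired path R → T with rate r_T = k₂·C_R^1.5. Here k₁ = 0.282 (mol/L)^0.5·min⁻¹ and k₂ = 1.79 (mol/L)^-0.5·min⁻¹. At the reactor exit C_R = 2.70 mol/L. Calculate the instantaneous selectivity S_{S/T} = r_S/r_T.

S_{S/T} = r_S/r_T = (k₁·C_R^0.5)/(k₂·C_R^1.5) = (k₁/k₂)·C_R⁻¹.
= (0.282×2.700^0.5) / (1.79×2.700^1.5) = 0.4634/7.941 = 0.0583.
The undesired path is higher order in R, so low C_R (CSTR or dilute feed) favours S.

0.0583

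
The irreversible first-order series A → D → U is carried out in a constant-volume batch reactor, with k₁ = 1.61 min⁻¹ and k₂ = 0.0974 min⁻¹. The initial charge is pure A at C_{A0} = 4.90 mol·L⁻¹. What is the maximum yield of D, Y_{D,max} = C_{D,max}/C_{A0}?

0.835

At the optimum, C_{D,max}/C_{A0} = (k₁/k₂)^[k₂/(k₂−k₁)].
= (1.61/0.0974)^(0.0974/(0.0974−1.61)) = (16.53)^(-0.06439) = 0.8347.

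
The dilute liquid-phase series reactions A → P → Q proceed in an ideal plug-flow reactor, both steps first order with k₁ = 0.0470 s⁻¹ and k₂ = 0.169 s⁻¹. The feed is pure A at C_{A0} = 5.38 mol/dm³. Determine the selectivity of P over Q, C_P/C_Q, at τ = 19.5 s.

0.304

The intermediate concentration in a first-order A→B→C sequence is C_P = k₁C_{A0}(e^(−k₁τ) − e^(−k₂τ))/(k₂−k₁).
e^(−k₁τ) = e^(−0.0470×19.5) = e^(−0.9165) = 0.3999; e^(−k₂τ) = e^(−3.296) = 0.03705.
C_P = 0.0470×5.38/(0.169−0.0470) × (0.3999−0.03705) = 2.073×0.3629 = 0.7521 mol/dm³.
C_A = C_{A0}e^(−k₁τ) = 2.152 mol/dm³, so C_Q = C_{A0}−C_A−C_P = 2.476 mol/dm³; C_P/C_Q = 0.304.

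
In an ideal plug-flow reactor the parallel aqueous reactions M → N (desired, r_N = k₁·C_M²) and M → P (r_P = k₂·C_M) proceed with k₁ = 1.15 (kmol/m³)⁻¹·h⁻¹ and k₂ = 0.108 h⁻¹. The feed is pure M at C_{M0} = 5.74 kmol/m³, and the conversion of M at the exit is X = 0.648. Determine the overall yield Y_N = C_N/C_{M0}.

C_M = C_{M0}(1−X) = 2.020 kmol/m³.
Along a PFR/batch, dC_P/dC_M = −r_P/(r_N+r_P) = −k₂/(k₂+k₁·C_M).
Integrating from C_{M0} to C_M: C_P = (0.108/1.15)·ln[(0.108+1.15·5.74)/(0.108+1.15·2.02)] = 0.09391·ln(6.709/2.432) = 0.09531 kmol/m³.
Then C_N = (C_{M0}−C_M) − C_P = 3.720 − 0.09531 = 3.624 kmol/m³.
Y_N = C_N/C_{M0} = 3.624/5.74 = 0.631.

0.631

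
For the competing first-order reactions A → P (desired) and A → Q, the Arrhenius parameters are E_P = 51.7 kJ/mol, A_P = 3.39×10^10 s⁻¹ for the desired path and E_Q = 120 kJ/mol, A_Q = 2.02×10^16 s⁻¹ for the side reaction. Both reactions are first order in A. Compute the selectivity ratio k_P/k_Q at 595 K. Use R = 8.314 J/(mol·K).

1.66

k_P/k_Q = (A_P/A_Q)·exp[−(E_P−E_Q)/(RT)] = (A_P/A_Q)·exp[(E_Q−E_P)/(RT)].
(E_Q−E_P)/(RT) = (120−51.7)×10³/(8.314×595) = 68300/4947 = 13.81.
k_P/k_Q = (3.39×10^10/2.02×10^16)·exp(13.81) = 1.678×10^-6 × 9.913×10^5 = 1.66.
Since E_P < E_Q, lowering the temperature improves selectivity toward P.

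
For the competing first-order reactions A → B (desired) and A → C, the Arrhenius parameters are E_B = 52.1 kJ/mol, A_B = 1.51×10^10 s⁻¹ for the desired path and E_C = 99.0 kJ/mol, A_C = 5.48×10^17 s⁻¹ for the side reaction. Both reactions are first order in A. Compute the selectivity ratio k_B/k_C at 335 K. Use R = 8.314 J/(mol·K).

0.567

Since both paths have the same order in A, the concentration cancels and S_{B/C} = k_B/k_C = (A_B/A_C)·exp[(E_C−E_B)/(RT)].
(E_C−E_B)/(RT) = (99.0−52.1)×10³/(8.314×335) = 46900/2785 = 16.84.
k_B/k_C = (1.51×10^10/5.48×10^17)·exp(16.84) = 2.755×10^-8 × 2.056×10^7 = 0.567.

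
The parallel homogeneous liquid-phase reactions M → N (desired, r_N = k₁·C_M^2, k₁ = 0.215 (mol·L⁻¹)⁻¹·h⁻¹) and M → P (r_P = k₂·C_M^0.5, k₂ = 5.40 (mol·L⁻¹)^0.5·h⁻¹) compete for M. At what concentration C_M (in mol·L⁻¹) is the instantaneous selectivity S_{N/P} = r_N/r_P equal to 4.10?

22.0 mol·L⁻¹

S_{N/P} = (k₁/k₂)·C_M^1.5 ⇒ C_M = (S·k₂/k₁)^(1/1.5).
= (4.10×5.40/0.215)^(0.6667) = (103.0)^(0.6667) = 22.0 mol·L⁻¹.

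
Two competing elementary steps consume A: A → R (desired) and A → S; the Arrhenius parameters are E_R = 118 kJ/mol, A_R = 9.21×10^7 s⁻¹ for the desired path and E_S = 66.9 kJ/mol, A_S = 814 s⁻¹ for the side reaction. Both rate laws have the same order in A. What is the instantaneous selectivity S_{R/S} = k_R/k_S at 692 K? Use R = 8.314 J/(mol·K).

15.7

Since both paths have the same order in A, the concentration cancels and S_{R/S} = k_R/k_S = (A_R/A_S)·exp[(E_S−E_R)/(RT)].
(E_S−E_R)/(RT) = (66.9−118)×10³/(8.314×692) = -51100/5753 = -8.882.
k_R/k_S = (9.21×10^7/814)·exp(-8.882) = 1.131×10^5 × 1.389×10^-4 = 15.7.
Since E_R > E_S, raising the temperature improves selectivity toward R.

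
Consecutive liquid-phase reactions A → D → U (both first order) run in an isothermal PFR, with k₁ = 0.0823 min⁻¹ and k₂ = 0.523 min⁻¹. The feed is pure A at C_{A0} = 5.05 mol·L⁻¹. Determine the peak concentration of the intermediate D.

0.563 mol·L⁻¹

For a first-order series the maximum intermediate yield is C_{D,max}/C_{A0} = (k₁/k₂)^[k₂/(k₂−k₁)].
= (0.0823/0.523)^(0.523/(0.523−0.0823)) = (0.1574)^(1.187) = 0.1114.
C_{D,max} = 0.1114×5.05 = 0.563 mol·L⁻¹.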